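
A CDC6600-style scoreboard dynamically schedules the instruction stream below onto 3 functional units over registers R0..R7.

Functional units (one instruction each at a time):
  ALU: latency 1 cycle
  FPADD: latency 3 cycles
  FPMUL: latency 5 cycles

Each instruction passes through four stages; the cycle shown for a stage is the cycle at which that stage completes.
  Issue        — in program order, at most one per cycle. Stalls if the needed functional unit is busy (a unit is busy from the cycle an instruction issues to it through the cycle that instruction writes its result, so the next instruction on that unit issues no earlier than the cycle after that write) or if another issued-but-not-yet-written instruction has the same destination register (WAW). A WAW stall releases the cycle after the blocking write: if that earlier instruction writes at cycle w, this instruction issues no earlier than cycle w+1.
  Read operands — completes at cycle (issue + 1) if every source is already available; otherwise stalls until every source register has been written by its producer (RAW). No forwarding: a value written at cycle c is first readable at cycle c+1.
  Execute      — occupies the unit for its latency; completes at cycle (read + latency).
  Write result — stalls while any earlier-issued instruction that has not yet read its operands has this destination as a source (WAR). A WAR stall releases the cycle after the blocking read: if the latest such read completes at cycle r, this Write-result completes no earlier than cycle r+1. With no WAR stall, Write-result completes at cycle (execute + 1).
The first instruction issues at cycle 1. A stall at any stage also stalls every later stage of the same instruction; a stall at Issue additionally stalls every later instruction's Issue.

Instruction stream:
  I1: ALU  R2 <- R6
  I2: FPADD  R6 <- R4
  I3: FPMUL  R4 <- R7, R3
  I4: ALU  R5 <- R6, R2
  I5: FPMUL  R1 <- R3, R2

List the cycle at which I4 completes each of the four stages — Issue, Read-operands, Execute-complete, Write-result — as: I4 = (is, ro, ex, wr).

[1] issue I1 (ALU)
[2] I1 read-ops; issue I2 (FPADD)
[3] I1 finished on ALU; I2 read-ops; issue I3 (FPMUL)
[4] I1→R2; I3 read-ops
[5] issue I4 (ALU)
[6] I2 finished on FPADD
[7] I2→R6
[8] I4 read-ops
[9] I3 finished on FPMUL; I4 finished on ALU
[10] I3→R4; I4→R5
[11] issue I5 (FPMUL)
[12] I5 read-ops
[17] I5 finished on FPMUL
[18] I5→R1

I4 = (5, 8, 9, 10)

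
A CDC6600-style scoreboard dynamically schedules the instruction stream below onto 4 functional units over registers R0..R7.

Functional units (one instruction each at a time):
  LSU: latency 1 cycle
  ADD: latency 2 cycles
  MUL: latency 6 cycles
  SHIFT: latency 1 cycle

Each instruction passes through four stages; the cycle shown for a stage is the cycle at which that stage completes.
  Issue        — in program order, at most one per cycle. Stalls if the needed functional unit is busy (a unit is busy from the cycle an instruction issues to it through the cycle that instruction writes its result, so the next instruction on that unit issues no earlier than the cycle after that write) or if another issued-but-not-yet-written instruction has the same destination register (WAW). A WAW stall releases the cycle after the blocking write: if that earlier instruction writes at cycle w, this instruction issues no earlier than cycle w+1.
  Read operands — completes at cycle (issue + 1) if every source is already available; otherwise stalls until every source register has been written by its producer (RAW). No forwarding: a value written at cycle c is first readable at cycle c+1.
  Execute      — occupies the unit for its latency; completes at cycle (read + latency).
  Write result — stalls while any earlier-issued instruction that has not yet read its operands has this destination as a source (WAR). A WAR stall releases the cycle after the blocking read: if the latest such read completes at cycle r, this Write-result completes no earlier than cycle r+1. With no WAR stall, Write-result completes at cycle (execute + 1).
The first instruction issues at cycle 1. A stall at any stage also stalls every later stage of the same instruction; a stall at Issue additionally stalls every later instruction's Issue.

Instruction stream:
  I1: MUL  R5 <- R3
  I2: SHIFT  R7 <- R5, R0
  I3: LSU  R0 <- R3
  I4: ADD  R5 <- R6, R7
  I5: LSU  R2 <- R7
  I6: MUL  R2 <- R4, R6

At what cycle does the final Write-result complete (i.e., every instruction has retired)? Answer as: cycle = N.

cycle = 24

cycle 1: I1→MUL
cycle 2: I1 RO; I2→SHIFT
cycle 3: I3→LSU
cycle 4: I3 RO
cycle 5: I3 EX
cycle 8: I1 EX
cycle 9: I1 WR R5
cycle 10: I2 RO; I4→ADD
cycle 11: I2 EX; I3 WR R0
cycle 12: I2 WR R7; I5→LSU
cycle 13: I4 RO; I5 RO
cycle 14: I5 EX
cycle 15: I4 EX; I5 WR R2
cycle 16: I4 WR R5; I6→MUL
cycle 17: I6 RO
cycle 23: I6 EX
cycle 24: I6 WR R2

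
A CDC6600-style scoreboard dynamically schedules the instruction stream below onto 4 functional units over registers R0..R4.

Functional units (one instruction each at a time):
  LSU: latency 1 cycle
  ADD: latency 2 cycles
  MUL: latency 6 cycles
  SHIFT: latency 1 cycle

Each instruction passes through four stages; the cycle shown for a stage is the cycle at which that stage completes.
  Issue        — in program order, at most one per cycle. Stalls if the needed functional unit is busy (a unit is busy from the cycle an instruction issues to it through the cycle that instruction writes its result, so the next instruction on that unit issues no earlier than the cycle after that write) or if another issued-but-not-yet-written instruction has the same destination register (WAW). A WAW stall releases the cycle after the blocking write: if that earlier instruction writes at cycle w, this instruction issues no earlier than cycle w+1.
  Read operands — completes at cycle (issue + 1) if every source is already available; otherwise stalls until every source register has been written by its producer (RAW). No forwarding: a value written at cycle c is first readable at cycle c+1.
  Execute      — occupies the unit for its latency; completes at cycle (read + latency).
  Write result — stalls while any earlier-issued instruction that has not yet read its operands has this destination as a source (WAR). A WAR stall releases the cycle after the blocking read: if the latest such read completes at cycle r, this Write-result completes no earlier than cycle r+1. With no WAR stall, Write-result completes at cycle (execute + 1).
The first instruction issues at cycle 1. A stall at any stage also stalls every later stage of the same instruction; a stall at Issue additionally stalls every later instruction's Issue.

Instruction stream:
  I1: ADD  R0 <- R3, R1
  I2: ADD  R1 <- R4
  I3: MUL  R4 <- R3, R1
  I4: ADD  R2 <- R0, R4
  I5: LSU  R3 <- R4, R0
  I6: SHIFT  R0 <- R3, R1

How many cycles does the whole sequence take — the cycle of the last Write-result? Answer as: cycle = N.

t=1  issue I1 (ADD)
t=2  I1 read-ops
t=4  I1 finished on ADD
t=5  I1→R0
t=6  issue I2 (ADD)
t=7  I2 read-ops · issue I3 (MUL)
t=9  I2 finished on ADD
t=10  I2→R1
t=11  I3 read-ops · issue I4 (ADD)
t=12  issue I5 (LSU)
t=13  issue I6 (SHIFT)
t=17  I3 finished on MUL
t=18  I3→R4
t=19  I4 read-ops · I5 read-ops
t=20  I5 finished on LSU
t=21  I4 finished on ADD · I5→R3
t=22  I4→R2 · I6 read-ops
t=23  I6 finished on SHIFT
t=24  I6→R0

cycle = 24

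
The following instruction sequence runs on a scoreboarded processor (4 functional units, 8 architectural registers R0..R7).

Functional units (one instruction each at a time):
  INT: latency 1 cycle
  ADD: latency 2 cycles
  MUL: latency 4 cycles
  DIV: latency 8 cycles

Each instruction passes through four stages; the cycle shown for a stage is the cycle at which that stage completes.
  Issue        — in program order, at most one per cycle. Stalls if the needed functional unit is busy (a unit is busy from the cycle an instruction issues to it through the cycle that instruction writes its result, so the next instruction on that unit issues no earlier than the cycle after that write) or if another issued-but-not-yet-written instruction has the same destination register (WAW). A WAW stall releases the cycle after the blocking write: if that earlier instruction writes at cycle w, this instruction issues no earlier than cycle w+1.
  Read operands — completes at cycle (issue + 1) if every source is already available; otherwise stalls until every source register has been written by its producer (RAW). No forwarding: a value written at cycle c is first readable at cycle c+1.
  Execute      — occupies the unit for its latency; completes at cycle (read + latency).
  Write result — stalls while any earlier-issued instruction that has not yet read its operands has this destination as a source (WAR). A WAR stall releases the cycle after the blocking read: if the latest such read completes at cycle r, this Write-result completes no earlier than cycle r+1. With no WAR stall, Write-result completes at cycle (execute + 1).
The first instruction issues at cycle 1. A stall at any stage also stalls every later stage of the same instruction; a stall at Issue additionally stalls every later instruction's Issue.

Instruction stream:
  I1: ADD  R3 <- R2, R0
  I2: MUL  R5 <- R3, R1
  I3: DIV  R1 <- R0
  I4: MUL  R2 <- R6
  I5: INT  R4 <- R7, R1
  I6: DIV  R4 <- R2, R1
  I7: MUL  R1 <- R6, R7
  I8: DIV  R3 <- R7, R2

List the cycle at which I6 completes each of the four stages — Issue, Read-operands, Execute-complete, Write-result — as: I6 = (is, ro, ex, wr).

t=1  issue I1 (ADD)
t=2  I1 read-ops, issue I2 (MUL)
t=3  issue I3 (DIV)
t=4  I1 finished on ADD, I3 read-ops
t=5  I1→R3
t=6  I2 read-ops
t=10  I2 finished on MUL
t=11  I2→R5
t=12  I3 finished on DIV, issue I4 (MUL)
t=13  I3→R1, I4 read-ops, issue I5 (INT)
t=14  I5 read-ops
t=15  I5 finished on INT
t=16  I5→R4
t=17  I4 finished on MUL, issue I6 (DIV)
t=18  I4→R2
t=19  I6 read-ops, issue I7 (MUL)
t=20  I7 read-ops
t=24  I7 finished on MUL
t=25  I7→R1
t=27  I6 finished on DIV
t=28  I6→R4
t=29  issue I8 (DIV)
t=30  I8 read-ops
t=38  I8 finished on DIV
t=39  I8→R3

I6 = (17, 19, 27, 28)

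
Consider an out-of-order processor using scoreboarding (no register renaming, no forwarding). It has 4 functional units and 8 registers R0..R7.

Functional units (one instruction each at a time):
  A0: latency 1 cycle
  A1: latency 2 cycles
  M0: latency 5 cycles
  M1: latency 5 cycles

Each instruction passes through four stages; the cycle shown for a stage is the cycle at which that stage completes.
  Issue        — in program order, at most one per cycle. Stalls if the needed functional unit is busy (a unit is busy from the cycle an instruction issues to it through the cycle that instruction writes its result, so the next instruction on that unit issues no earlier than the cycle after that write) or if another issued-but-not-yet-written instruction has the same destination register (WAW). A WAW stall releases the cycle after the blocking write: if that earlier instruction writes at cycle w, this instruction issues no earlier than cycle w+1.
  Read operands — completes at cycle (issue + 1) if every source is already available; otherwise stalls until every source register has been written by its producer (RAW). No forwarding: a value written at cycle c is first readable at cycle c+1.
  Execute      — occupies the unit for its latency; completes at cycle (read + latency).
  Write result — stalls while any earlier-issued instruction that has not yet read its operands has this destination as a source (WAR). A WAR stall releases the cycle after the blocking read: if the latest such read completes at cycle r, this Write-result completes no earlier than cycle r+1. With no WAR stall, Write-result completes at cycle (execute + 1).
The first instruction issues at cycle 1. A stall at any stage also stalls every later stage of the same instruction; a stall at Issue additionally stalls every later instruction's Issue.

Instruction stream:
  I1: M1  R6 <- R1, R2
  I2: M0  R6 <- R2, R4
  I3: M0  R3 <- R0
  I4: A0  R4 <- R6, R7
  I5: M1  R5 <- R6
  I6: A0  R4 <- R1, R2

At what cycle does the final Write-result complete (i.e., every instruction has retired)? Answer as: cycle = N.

c1: I1 issues→M1
c2: I1 reads
c7: I1 exec-done
c8: I1 writes R6
c9: I2 issues→M0
c10: I2 reads
c15: I2 exec-done
c16: I2 writes R6
c17: I3 issues→M0
c18: I3 reads | I4 issues→A0
c19: I4 reads | I5 issues→M1
c20: I4 exec-done | I5 reads
c21: I4 writes R4
c22: I6 issues→A0
c23: I3 exec-done | I6 reads
c24: I3 writes R3 | I6 exec-done
c25: I5 exec-done | I6 writes R4
c26: I5 writes R5

cycle = 26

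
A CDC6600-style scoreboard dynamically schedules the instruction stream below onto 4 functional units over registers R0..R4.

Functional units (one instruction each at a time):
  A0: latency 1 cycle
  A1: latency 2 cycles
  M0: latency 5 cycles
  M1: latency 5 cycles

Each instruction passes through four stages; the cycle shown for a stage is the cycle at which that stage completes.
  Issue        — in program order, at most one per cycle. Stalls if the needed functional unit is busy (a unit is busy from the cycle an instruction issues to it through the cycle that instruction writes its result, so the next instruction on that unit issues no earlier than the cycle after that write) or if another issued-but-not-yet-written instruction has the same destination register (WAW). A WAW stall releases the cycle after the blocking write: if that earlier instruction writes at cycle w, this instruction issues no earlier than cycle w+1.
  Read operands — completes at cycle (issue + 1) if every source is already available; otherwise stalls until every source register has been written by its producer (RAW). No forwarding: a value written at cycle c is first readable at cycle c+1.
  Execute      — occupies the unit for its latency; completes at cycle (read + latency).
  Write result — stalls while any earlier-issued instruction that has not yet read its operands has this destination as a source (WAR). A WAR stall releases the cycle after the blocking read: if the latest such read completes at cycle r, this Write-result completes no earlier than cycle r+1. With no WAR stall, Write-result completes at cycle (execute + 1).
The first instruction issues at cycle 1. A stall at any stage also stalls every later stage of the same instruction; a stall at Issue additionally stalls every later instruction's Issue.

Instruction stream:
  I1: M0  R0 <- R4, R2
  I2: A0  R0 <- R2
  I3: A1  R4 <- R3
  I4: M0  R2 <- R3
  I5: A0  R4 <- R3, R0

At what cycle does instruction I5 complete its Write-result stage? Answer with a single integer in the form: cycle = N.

cycle = 18

  I1 | 1 | 2 | 7 | 8
  I2 | 9 | 10 | 11 | 12   WAW R0: wait I1 write@8
  I3 | 10 | 11 | 13 | 14
  I4 | 11 | 12 | 17 | 18
  I5 | 15 | 16 | 17 | 18   WAW R4: wait I3 write@14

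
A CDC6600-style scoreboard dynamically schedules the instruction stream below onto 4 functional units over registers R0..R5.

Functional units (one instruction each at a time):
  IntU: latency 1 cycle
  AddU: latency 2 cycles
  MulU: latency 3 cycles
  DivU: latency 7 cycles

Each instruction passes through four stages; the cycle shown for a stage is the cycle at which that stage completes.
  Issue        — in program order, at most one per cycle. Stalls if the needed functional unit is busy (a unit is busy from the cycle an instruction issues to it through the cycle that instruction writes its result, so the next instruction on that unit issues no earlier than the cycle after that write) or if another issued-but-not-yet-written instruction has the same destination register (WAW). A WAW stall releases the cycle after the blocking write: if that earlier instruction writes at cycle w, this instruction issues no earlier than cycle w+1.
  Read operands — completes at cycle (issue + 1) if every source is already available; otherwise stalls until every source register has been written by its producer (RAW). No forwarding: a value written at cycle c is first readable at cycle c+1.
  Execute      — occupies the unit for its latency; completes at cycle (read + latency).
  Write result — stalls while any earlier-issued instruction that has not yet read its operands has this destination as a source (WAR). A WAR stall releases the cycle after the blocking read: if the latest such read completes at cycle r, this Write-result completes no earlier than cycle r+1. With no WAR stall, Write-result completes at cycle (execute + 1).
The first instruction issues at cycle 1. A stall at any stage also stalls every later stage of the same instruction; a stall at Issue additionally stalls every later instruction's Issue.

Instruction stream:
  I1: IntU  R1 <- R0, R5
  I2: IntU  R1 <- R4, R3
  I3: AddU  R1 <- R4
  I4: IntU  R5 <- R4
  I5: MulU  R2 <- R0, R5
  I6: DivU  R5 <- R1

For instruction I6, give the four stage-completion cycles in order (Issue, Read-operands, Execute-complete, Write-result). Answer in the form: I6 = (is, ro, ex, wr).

I6 = (14, 15, 22, 23)

t=1  I1 issues→IntU
t=2  I1 reads
t=3  I1 exec-done
t=4  I1 writes R1
t=5  I2 issues→IntU
t=6  I2 reads
t=7  I2 exec-done
t=8  I2 writes R1
t=9  I3 issues→AddU
t=10  I3 reads · I4 issues→IntU
t=11  I4 reads · I5 issues→MulU
t=12  I3 exec-done · I4 exec-done
t=13  I3 writes R1 · I4 writes R5
t=14  I5 reads · I6 issues→DivU
t=15  I6 reads
t=17  I5 exec-done
t=18  I5 writes R2
t=22  I6 exec-done
t=23  I6 writes R5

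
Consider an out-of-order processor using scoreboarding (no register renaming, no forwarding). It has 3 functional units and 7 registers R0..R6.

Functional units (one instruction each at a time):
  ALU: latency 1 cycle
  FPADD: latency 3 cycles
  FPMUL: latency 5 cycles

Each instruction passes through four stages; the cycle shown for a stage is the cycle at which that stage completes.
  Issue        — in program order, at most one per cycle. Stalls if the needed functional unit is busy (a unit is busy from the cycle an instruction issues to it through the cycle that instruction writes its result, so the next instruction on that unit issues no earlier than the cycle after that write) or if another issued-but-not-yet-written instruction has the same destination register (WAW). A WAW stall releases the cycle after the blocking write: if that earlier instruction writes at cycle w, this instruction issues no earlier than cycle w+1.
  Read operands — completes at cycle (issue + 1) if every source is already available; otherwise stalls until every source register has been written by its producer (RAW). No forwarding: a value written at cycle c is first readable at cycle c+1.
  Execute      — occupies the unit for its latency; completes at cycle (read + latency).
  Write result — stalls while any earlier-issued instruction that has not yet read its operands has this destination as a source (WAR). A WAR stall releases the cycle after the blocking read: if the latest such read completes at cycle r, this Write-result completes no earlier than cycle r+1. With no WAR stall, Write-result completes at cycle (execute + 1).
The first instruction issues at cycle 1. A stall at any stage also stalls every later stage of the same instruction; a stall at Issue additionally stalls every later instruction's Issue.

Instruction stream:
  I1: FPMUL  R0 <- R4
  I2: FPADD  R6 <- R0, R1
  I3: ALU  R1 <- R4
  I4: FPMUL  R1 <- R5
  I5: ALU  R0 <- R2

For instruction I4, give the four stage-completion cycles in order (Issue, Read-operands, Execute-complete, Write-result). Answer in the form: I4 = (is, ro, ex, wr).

I1: IS=1 RO=2 EX=7 WR=8
I2: IS=2 RO=9 EX=12 WR=13  [RAW R0: wait I1 write@8]
I3: IS=3 RO=4 EX=5 WR=10  [WAR R1: wait I2 read@9]
I4: IS=11 RO=12 EX=17 WR=18  [WAW R1: wait I3 write@10]
I5: IS=12 RO=13 EX=14 WR=15

I4 = (11, 12, 17, 18)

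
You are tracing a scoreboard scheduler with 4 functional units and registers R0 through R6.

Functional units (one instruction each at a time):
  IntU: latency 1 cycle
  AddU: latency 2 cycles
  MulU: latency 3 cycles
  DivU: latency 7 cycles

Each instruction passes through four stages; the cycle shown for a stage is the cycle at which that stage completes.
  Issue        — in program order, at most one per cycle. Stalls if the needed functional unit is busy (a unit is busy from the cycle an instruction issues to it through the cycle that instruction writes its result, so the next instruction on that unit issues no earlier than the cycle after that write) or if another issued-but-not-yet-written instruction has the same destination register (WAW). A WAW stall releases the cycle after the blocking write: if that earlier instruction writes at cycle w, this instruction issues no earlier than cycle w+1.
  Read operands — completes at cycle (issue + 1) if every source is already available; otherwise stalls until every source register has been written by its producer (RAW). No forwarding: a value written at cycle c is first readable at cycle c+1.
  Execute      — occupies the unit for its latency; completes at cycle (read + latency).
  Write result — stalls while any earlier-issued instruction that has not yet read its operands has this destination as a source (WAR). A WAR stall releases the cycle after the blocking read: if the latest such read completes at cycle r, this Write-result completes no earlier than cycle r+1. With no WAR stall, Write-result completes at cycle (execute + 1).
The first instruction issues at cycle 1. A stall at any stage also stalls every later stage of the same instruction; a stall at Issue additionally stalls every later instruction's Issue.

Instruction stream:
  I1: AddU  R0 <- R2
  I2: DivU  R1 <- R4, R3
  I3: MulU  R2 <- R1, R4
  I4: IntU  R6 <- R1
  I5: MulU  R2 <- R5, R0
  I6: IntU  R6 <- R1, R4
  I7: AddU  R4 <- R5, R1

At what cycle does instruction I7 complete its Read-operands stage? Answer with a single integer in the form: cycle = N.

cycle = 20

[I1] 1/2/4/5
[I2] 2/3/10/11
[I3] 3/12/15/16  (RAW R1: wait I2 write@11)
[I4] 4/12/13/14  (RAW R1: wait I2 write@11)
[I5] 17/18/21/22  (struct: MulU busy until I3 writes@16)
[I6] 18/19/20/21
[I7] 19/20/22/23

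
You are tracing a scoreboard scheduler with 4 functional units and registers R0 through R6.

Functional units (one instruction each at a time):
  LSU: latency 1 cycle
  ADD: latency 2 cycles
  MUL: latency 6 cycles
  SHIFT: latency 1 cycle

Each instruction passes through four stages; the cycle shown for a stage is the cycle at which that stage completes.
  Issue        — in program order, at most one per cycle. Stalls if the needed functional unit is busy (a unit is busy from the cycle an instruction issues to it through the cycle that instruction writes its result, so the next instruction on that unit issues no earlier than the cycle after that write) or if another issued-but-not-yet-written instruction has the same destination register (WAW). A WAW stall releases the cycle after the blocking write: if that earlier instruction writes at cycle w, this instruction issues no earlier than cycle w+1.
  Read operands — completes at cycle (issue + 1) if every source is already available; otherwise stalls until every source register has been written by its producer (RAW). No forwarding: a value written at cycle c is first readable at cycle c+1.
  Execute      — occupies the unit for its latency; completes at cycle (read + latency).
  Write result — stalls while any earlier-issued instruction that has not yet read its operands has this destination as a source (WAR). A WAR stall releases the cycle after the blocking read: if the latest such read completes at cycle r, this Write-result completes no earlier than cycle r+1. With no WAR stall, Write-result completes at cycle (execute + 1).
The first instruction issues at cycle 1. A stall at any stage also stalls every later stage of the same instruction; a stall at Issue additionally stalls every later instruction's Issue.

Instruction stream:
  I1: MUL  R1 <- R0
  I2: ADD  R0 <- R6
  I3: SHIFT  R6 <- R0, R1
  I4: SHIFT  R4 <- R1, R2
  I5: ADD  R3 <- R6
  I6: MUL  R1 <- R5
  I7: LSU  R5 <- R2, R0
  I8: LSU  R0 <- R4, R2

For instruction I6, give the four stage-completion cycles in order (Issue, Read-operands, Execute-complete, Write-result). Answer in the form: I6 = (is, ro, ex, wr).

1) issue 1, read 2, done 8, write 9
2) issue 2, read 3, done 5, write 6
3) issue 3, read 10, done 11, write 12  <RAW R1: wait I1 write@9>
4) issue 13, read 14, done 15, write 16  <struct: SHIFT busy until I3 writes@12>
5) issue 14, read 15, done 17, write 18
6) issue 15, read 16, done 22, write 23
7) issue 16, read 17, done 18, write 19
8) issue 20, read 21, done 22, write 23  <struct: LSU busy until I7 writes@19>

I6 = (15, 16, 22, 23)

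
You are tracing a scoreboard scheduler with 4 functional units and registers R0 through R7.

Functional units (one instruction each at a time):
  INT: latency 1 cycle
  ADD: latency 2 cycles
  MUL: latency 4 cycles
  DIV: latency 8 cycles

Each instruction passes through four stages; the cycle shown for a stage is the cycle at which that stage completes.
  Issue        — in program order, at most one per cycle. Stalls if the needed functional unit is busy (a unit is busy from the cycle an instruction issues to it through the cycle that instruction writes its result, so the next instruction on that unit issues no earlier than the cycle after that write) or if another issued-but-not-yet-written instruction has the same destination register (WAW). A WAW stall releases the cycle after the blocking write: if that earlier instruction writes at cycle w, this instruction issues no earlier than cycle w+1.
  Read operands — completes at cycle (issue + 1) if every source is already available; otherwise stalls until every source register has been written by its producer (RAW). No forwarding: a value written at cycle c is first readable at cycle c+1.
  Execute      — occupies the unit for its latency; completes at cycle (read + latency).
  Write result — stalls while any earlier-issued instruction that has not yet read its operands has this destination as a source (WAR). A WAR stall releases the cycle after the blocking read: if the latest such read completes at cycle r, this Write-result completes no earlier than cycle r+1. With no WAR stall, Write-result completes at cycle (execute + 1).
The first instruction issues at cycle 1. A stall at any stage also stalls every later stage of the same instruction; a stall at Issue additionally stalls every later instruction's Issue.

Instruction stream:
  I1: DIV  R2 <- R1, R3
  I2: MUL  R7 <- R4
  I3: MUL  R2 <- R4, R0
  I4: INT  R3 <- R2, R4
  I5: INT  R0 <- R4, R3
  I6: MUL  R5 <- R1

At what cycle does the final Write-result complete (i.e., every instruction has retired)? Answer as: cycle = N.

I1  is:1  ro:2  ex:10  wr:11
I2  is:2  ro:3  ex:7  wr:8
I3  is:12  ro:13  ex:17  wr:18  — WAW R2: wait I1 write@11
I4  is:13  ro:19  ex:20  wr:21  — RAW R2: wait I3 write@18
I5  is:22  ro:23  ex:24  wr:25  — struct: INT busy until I4 writes@21
I6  is:23  ro:24  ex:28  wr:29

cycle = 29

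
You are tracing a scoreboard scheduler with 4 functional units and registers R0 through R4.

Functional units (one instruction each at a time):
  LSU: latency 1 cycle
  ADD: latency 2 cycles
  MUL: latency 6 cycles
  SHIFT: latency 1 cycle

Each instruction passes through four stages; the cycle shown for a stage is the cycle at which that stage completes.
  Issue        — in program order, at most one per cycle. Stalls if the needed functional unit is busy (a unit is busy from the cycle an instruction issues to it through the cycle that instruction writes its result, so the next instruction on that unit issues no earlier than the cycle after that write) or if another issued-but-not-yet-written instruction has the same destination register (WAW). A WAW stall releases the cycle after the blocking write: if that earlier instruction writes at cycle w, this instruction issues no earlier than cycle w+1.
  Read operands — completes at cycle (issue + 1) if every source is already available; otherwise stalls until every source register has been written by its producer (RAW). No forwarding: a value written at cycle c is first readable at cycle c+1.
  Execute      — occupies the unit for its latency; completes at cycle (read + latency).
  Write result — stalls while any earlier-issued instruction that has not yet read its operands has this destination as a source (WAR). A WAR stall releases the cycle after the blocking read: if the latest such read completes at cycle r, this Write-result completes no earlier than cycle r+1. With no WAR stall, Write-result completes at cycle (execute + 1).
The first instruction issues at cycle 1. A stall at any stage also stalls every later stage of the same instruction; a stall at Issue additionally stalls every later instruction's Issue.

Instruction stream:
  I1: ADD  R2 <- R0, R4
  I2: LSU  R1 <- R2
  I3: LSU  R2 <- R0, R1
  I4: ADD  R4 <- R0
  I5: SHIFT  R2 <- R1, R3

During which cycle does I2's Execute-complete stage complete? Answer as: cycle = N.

cycle = 7

[I1] 1/2/4/5
[I2] 2/6/7/8  (RAW R2: wait I1 write@5)
[I3] 9/10/11/12  (struct: LSU busy until I2 writes@8)
[I4] 10/11/13/14
[I5] 13/14/15/16  (WAW R2: wait I3 write@12)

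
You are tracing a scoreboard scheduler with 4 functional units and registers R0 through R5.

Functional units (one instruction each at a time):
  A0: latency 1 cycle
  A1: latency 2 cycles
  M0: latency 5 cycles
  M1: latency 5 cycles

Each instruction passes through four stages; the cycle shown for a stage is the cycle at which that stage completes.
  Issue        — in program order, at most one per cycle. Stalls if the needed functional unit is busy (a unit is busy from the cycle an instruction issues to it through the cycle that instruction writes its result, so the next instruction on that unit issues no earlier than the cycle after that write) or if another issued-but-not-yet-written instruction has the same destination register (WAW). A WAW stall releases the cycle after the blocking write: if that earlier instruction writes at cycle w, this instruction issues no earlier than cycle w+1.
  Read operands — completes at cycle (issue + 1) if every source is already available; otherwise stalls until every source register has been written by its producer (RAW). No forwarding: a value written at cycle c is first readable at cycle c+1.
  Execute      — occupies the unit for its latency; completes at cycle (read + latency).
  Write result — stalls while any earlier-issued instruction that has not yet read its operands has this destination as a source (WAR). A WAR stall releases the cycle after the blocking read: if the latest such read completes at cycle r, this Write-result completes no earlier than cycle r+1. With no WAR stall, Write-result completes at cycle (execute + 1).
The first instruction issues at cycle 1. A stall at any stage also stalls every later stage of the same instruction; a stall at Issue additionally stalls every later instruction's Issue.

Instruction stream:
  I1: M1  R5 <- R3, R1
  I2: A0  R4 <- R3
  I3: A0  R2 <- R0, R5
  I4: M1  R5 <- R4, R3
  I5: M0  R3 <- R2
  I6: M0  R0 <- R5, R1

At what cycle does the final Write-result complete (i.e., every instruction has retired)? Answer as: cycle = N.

cycle = 26

cycle 1: issue I1 (M1)
cycle 2: I1 read-ops, issue I2 (A0)
cycle 3: I2 read-ops
cycle 4: I2 finished on A0
cycle 5: I2→R4
cycle 6: issue I3 (A0)
cycle 7: I1 finished on M1
cycle 8: I1→R5
cycle 9: I3 read-ops, issue I4 (M1)
cycle 10: I3 finished on A0, I4 read-ops, issue I5 (M0)
cycle 11: I3→R2
cycle 12: I5 read-ops
cycle 15: I4 finished on M1
cycle 16: I4→R5
cycle 17: I5 finished on M0
cycle 18: I5→R3
cycle 19: issue I6 (M0)
cycle 20: I6 read-ops
cycle 25: I6 finished on M0
cycle 26: I6→R0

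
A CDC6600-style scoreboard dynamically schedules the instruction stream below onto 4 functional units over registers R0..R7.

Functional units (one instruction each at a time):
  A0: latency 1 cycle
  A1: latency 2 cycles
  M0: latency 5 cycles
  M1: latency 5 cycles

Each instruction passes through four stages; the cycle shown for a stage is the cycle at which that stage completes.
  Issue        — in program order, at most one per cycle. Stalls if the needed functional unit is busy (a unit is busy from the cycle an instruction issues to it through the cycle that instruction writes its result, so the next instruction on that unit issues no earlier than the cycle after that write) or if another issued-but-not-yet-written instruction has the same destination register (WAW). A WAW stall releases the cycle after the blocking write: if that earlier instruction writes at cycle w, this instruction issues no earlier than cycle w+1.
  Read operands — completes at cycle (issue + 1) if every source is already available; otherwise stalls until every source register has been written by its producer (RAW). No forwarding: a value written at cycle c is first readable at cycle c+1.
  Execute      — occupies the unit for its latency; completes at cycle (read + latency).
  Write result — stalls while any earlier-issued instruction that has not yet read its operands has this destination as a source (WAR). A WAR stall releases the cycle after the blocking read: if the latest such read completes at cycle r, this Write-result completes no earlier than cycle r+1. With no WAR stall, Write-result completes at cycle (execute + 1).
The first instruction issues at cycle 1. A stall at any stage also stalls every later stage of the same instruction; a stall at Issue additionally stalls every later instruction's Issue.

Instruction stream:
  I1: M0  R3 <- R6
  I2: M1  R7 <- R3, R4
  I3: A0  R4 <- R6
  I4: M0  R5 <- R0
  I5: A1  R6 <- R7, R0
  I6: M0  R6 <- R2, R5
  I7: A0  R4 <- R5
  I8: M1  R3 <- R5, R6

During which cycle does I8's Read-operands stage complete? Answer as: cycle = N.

cycle = 28

t=1  I1→M0
t=2  I1 RO; I2→M1
t=3  I3→A0
t=4  I3 RO
t=5  I3 EX
t=7  I1 EX
t=8  I1 WR R3
t=9  I2 RO; I4→M0
t=10  I3 WR R4; I4 RO; I5→A1
t=14  I2 EX
t=15  I2 WR R7; I4 EX
t=16  I4 WR R5; I5 RO
t=18  I5 EX
t=19  I5 WR R6
t=20  I6→M0
t=21  I6 RO; I7→A0
t=22  I7 RO; I8→M1
t=23  I7 EX
t=24  I7 WR R4
t=26  I6 EX
t=27  I6 WR R6
t=28  I8 RO
t=33  I8 EX
t=34  I8 WR R3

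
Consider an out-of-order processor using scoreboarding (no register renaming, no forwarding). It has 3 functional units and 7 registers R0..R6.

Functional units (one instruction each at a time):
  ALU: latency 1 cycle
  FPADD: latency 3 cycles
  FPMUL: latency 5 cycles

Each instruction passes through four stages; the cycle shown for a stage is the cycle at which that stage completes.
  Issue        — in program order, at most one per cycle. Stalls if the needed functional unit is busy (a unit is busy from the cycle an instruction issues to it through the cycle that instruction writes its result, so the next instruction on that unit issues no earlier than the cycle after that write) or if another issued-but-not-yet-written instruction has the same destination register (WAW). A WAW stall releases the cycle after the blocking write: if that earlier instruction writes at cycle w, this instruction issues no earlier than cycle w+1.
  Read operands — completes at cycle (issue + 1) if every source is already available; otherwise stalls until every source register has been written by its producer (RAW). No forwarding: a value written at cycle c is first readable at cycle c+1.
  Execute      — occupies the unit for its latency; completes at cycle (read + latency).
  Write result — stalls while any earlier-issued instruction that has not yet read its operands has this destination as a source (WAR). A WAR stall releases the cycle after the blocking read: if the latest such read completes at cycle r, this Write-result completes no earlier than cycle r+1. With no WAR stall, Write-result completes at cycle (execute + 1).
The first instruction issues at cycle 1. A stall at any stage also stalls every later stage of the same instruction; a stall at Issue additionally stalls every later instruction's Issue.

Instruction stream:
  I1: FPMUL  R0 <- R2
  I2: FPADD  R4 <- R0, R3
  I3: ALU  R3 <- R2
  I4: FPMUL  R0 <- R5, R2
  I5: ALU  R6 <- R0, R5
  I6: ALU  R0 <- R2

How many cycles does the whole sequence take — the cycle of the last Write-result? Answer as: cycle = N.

I1  is:1  ro:2  ex:7  wr:8
I2  is:2  ro:9  ex:12  wr:13  — RAW R0: wait I1 write@8
I3  is:3  ro:4  ex:5  wr:10  — WAR R3: wait I2 read@9
I4  is:9  ro:10  ex:15  wr:16  — struct: FPMUL busy until I1 writes@8
I5  is:11  ro:17  ex:18  wr:19  — struct: ALU busy until I3 writes@10, RAW R0: wait I4 write@16
I6  is:20  ro:21  ex:22  wr:23  — struct: ALU busy until I5 writes@19

cycle = 23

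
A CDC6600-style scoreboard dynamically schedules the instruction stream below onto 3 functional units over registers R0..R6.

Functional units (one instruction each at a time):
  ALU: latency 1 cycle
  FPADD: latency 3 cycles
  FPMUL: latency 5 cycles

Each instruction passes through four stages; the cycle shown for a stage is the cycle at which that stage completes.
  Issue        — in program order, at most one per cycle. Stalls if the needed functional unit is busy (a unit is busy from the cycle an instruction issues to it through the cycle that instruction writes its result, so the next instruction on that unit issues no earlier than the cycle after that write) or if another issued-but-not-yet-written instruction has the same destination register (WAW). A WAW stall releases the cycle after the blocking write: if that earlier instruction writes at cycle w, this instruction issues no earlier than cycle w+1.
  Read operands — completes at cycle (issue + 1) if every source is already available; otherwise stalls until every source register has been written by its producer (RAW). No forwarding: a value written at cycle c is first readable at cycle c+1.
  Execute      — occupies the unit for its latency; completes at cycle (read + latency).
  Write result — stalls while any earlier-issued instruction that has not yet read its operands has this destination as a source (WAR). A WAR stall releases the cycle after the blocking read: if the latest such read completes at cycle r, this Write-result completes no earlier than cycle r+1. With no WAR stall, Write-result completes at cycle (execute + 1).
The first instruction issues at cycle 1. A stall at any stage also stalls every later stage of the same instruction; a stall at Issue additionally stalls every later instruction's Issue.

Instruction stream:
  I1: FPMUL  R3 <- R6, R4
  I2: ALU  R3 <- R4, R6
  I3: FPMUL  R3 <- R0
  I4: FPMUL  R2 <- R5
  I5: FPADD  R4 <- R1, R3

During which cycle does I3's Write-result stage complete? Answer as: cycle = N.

cycle = 20

cycle 1: issue I1 (FPMUL)
cycle 2: I1 read-ops
cycle 7: I1 finished on FPMUL
cycle 8: I1→R3
cycle 9: issue I2 (ALU)
cycle 10: I2 read-ops
cycle 11: I2 finished on ALU
cycle 12: I2→R3
cycle 13: issue I3 (FPMUL)
cycle 14: I3 read-ops
cycle 19: I3 finished on FPMUL
cycle 20: I3→R3
cycle 21: issue I4 (FPMUL)
cycle 22: I4 read-ops; issue I5 (FPADD)
cycle 23: I5 read-ops
cycle 26: I5 finished on FPADD
cycle 27: I4 finished on FPMUL; I5→R4
cycle 28: I4→R2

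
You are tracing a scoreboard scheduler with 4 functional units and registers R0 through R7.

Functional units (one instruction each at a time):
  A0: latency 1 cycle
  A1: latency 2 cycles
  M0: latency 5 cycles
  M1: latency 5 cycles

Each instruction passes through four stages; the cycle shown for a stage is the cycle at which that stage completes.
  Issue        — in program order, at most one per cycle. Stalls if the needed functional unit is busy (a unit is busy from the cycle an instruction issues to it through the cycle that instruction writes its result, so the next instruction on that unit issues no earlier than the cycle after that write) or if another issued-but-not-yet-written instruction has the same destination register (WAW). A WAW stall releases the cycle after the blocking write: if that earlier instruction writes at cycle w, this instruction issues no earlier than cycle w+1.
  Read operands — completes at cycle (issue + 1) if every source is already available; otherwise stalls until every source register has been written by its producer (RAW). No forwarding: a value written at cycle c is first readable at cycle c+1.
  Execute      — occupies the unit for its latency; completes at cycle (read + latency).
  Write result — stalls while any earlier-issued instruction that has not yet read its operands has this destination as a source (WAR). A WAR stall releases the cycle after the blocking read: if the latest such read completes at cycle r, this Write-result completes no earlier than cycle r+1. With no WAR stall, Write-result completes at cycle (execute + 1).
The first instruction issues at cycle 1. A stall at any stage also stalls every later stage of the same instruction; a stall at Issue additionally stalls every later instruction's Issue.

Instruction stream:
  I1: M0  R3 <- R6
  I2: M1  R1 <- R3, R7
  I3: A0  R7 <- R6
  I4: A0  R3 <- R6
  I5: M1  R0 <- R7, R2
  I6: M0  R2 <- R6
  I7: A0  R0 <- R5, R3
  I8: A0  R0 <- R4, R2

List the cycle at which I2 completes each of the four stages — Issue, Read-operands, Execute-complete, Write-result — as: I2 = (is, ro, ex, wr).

I2 = (2, 9, 14, 15)

I1 -> (1, 2, 7, 8)
I2 -> (2, 9, 14, 15)  // RAW R3: wait I1 write@8
I3 -> (3, 4, 5, 10)  // WAR R7: wait I2 read@9
I4 -> (11, 12, 13, 14)  // struct: A0 busy until I3 writes@10
I5 -> (16, 17, 22, 23)  // struct: M1 busy until I2 writes@15
I6 -> (17, 18, 23, 24)
I7 -> (24, 25, 26, 27)  // WAW R0: wait I5 write@23
I8 -> (28, 29, 30, 31)  // struct: A0 busy until I7 writes@27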